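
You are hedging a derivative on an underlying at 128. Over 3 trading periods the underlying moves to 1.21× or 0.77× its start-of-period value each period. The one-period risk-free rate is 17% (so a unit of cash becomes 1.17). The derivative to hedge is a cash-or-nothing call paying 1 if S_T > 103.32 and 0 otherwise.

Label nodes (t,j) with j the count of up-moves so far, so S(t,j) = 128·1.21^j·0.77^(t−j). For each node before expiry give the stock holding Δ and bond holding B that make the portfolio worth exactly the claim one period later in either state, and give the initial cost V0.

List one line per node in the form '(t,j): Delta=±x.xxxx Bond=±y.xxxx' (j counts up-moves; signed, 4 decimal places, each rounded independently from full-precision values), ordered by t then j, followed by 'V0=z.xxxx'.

(0,0): Delta=0.0021 Bond=0.3354
(1,0): Delta=0.0179 Bond=-1.1622
(1,1): Delta=0.0011 Bond=0.5479
(2,0): Delta=0.0000 Bond=0.0000
(2,1): Delta=0.0191 Bond=-1.4957
(2,2): Delta=0.0000 Bond=0.8547
V0=0.6098

The replicating-portfolio and risk-neutral prices coincide; use p* = (1.17−0.77)/(1.21−0.77) = 0.9091 for the latter.
Terminal values V(3,·): V(3,0)=0.0000, V(3,1)=0.0000, V(3,2)=1.0000, V(3,3)=1.0000
(2,0): S=75.8912. Δ = (V_up−V_dn)/(S_up−S_dn) = (0.0000−0.0000)/(91.8284−58.4362) = 0.0000. V = [p*·0.0000 + (1−p*)·0.0000]/1.17 = 0.0000. B = V − Δ·S = 0.0000.
(2,1): S=119.2576. Δ = (V_up−V_dn)/(S_up−S_dn) = (1.0000−0.0000)/(144.3017−91.8284) = 0.0191. V = [p*·1.0000 + (1−p*)·0.0000]/1.17 = 0.7770. B = V − Δ·S = -1.4957.
(2,2): S=187.4048. Δ = (V_up−V_dn)/(S_up−S_dn) = (1.0000−1.0000)/(226.7598−144.3017) = 0.0000. V = [p*·1.0000 + (1−p*)·1.0000]/1.17 = 0.8547. B = V − Δ·S = 0.8547.
(1,0): S=98.5600. Δ = (V_up−V_dn)/(S_up−S_dn) = (0.7770−0.0000)/(119.2576−75.8912) = 0.0179. V = [p*·0.7770 + (1−p*)·0.0000]/1.17 = 0.6037. B = V − Δ·S = -1.1622.
(1,1): S=154.8800. Δ = (V_up−V_dn)/(S_up−S_dn) = (0.8547−0.7770)/(187.4048−119.2576) = 0.0011. V = [p*·0.8547 + (1−p*)·0.7770]/1.17 = 0.7245. B = V − Δ·S = 0.5479.
(0,0): S=128.0000. Δ = (V_up−V_dn)/(S_up−S_dn) = (0.7245−0.6037)/(154.8800−98.5600) = 0.0021. V = [p*·0.7245 + (1−p*)·0.6037]/1.17 = 0.6098. B = V − Δ·S = 0.3354.
Check: Δ(0,0)·S0 + B(0,0) = 0.6098 = V0.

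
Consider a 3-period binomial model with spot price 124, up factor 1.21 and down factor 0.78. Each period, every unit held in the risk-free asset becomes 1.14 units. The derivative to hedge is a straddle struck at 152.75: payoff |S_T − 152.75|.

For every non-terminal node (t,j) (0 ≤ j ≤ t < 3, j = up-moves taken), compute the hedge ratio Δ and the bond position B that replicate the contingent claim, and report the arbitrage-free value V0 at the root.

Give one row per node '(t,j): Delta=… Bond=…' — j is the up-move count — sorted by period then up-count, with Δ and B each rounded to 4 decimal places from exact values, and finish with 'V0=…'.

(0,0): Delta=0.3539 Bond=-11.7634
(1,0): Delta=-1.0000 Bond=117.5362
(1,1): Delta=0.5236 Bond=-38.8720
(2,0): Delta=-1.0000 Bond=133.9912
(2,1): Delta=-1.0000 Bond=133.9912
(2,2): Delta=0.7145 Bond=-78.9846
V0=32.1166

Since d<R<u, set p* = (R−d)/(u−d) = 0.8372; price each node as the discounted p*-expectation of its children.
Payoff layer (t=3): V(3,0)=93.9056, V(3,1)=61.4657, V(3,2)=11.1422, V(3,3)=66.9236
  t=2,j=0: stock 75.4416 → up 91.2843 (V=61.4657), down 58.8444 (V=93.9056). Price 58.5496; hedge Δ=-1.0000, bond B=133.9912.
  t=2,j=1: stock 117.0312 → up 141.6078 (V=11.1422), down 91.2843 (V=61.4657). Price 16.9600; hedge Δ=-1.0000, bond B=133.9912.
  t=2,j=2: stock 181.5484 → up 219.6736 (V=66.9236), down 141.6078 (V=11.1422). Price 50.7394; hedge Δ=0.7145, bond B=-78.9846.
  t=1,j=0: stock 96.7200 → up 117.0312 (V=16.9600), down 75.4416 (V=58.5496). Price 20.8162; hedge Δ=-1.0000, bond B=117.5362.
  t=1,j=1: stock 150.0400 → up 181.5484 (V=50.7394), down 117.0312 (V=16.9600). Price 39.6846; hedge Δ=0.5236, bond B=-38.8720.
  t=0,j=0: stock 124.0000 → up 150.0400 (V=39.6846), down 96.7200 (V=20.8162). Price 32.1166; hedge Δ=0.3539, bond B=-11.7634.
Check: Δ(0,0)·S0 + B(0,0) = 32.1166 = V0.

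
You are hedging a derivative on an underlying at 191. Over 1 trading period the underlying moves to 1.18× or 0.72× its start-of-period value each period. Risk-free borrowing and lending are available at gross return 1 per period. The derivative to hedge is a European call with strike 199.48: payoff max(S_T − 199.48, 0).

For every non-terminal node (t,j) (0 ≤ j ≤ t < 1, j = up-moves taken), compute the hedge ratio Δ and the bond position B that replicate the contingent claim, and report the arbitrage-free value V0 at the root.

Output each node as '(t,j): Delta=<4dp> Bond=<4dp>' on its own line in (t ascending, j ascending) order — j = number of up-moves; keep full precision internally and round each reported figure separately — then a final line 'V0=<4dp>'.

(0,0): Delta=0.2948 Bond=-40.5391
V0=15.7652

Risk-neutral probability p* = (R−d)/(u−d) = (1−0.72)/(1.18−0.72) = 0.6087.
Payoff layer (t=1): V(1,0)=0.0000, V(1,1)=25.9000
Node (0,0) S=191.0000: V=(p*·25.9000+(1−p*)·0.0000)/1=15.7652; Δ=(25.9000−0.0000)/(225.3800−137.5200)=0.2948; B=V−Δ·S=-40.5391
Self-financing check: at every node Δ·S+B equals the discounted successor values.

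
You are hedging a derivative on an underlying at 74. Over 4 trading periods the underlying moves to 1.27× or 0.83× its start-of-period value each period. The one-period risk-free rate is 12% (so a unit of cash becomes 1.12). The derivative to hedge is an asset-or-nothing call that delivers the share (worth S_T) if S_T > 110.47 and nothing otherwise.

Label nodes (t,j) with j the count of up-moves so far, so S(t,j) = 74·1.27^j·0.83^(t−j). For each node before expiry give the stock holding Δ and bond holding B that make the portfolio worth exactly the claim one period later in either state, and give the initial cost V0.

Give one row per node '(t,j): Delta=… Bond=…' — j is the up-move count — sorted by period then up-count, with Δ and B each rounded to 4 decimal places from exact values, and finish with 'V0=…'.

Under the risk-neutral measure, an up-move has probability p* = (R−d)/(u−d) = 0.6591 and values discount at R = 1.12.
At expiry t=4: V(4,0)=0.0000, V(4,1)=0.0000, V(4,2)=0.0000, V(4,3)=125.8117, V(4,4)=192.5070
Node (3,0) S=42.3122: V=(p*·0.0000+(1−p*)·0.0000)/1.12=0.0000; Δ=(0.0000−0.0000)/(53.7365−35.1192)=0.0000; B=V−Δ·S=0.0000
Node (3,1) S=64.7428: V=(p*·0.0000+(1−p*)·0.0000)/1.12=0.0000; Δ=(0.0000−0.0000)/(82.2234−53.7365)=0.0000; B=V−Δ·S=0.0000
Node (3,2) S=99.0643: V=(p*·125.8117+(1−p*)·0.0000)/1.12=74.0369; Δ=(125.8117−0.0000)/(125.8117−82.2234)=2.8864; B=V−Δ·S=-211.8987
Node (3,3) S=151.5803: V=(p*·192.5070+(1−p*)·125.8117)/1.12=151.5803; Δ=(192.5070−125.8117)/(192.5070−125.8117)=1.0000; B=V−Δ·S=0.0000
Node (2,0) S=50.9786: V=(p*·0.0000+(1−p*)·0.0000)/1.12=0.0000; Δ=(0.0000−0.0000)/(64.7428−42.3122)=0.0000; B=V−Δ·S=0.0000
Node (2,1) S=78.0034: V=(p*·74.0369+(1−p*)·0.0000)/1.12=43.5688; Δ=(74.0369−0.0000)/(99.0643−64.7428)=2.1572; B=V−Δ·S=-124.6969
Node (2,2) S=119.3546: V=(p*·151.5803+(1−p*)·74.0369)/1.12=111.7367; Δ=(151.5803−74.0369)/(151.5803−99.0643)=1.4766; B=V−Δ·S=-64.4984
Node (1,0) S=61.4200: V=(p*·43.5688+(1−p*)·0.0000)/1.12=25.6391; Δ=(43.5688−0.0000)/(78.0034−50.9786)=1.6122; B=V−Δ·S=-73.3809
Node (1,1) S=93.9800: V=(p*·111.7367+(1−p*)·43.5688)/1.12=79.0157; Δ=(111.7367−43.5688)/(119.3546−78.0034)=1.6485; B=V−Δ·S=-75.9113
Node (0,0) S=74.0000: V=(p*·79.0157+(1−p*)·25.6391)/1.12=54.3028; Δ=(79.0157−25.6391)/(93.9800−61.4200)=1.6393; B=V−Δ·S=-67.0077
Each (Δ,B) replicates both successor values, so the strategy is self-financing and V0 is arbitrage-free.

(0,0): Delta=1.6393 Bond=-67.0077
(1,0): Delta=1.6122 Bond=-73.3809
(1,1): Delta=1.6485 Bond=-75.9113
(2,0): Delta=0.0000 Bond=0.0000
(2,1): Delta=2.1572 Bond=-124.6969
(2,2): Delta=1.4766 Bond=-64.4984
(3,0): Delta=0.0000 Bond=0.0000
(3,1): Delta=0.0000 Bond=0.0000
(3,2): Delta=2.8864 Bond=-211.8987
(3,3): Delta=1.0000 Bond=0.0000
V0=54.3028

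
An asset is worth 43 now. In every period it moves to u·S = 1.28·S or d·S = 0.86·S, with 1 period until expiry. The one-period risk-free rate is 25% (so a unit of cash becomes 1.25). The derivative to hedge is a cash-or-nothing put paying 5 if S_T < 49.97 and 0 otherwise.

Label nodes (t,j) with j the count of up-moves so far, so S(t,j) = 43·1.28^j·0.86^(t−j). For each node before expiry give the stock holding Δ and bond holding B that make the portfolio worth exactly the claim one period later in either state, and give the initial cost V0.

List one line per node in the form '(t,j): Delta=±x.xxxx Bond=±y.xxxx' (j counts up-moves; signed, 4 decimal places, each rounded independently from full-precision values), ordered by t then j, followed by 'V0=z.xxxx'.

The replicating-portfolio and risk-neutral prices coincide; use p* = (1.25−0.86)/(1.28−0.86) = 0.9286 for the latter.
Terminal values V(1,·): V(1,0)=5.0000, V(1,1)=0.0000
(0,0): S=43.0000. Δ = (V_up−V_dn)/(S_up−S_dn) = (0.0000−5.0000)/(55.0400−36.9800) = -0.2769. V = [p*·0.0000 + (1−p*)·5.0000]/1.25 = 0.2857. B = V − Δ·S = 12.1905.
Each (Δ,B) replicates both successor values, so the strategy is self-financing and V0 is arbitrage-free.

(0,0): Delta=-0.2769 Bond=12.1905
V0=0.2857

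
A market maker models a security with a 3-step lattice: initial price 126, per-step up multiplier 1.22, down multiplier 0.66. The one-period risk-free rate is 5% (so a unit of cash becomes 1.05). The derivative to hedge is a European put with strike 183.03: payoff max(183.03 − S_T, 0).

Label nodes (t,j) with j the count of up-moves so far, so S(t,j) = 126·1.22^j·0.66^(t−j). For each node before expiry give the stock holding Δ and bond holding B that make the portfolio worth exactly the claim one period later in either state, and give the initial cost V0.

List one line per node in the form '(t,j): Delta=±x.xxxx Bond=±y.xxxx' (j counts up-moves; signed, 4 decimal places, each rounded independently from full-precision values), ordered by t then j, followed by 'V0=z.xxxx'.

No-arbitrage ⇒ martingale measure with p* = (R−d)/(u−d) = 0.6964.
Payoff layer (t=3): V(3,0)=146.8055, V(3,1)=116.0696, V(3,2)=59.2547, V(3,3)=0.0000
  t=2,j=0: stock 54.8856 → up 66.9604 (V=116.0696), down 36.2245 (V=146.8055). Price 119.4287; hedge Δ=-1.0000, bond B=174.3143.
  t=2,j=1: stock 101.4552 → up 123.7753 (V=59.2547), down 66.9604 (V=116.0696). Price 72.8591; hedge Δ=-1.0000, bond B=174.3143.
  t=2,j=2: stock 187.5384 → up 228.7968 (V=0.0000), down 123.7753 (V=59.2547). Price 17.1314; hedge Δ=-0.5642, bond B=122.9433.
  t=1,j=0: stock 83.1600 → up 101.4552 (V=72.8591), down 54.8856 (V=119.4287). Price 82.8536; hedge Δ=-1.0000, bond B=166.0136.
  t=1,j=1: stock 153.7200 → up 187.5384 (V=17.1314), down 101.4552 (V=72.8591). Price 32.4274; hedge Δ=-0.6474, bond B=131.9410.
  t=0,j=0: stock 126.0000 → up 153.7200 (V=32.4274), down 83.1600 (V=82.8536). Price 45.4622; hedge Δ=-0.7147, bond B=135.5090.
Root portfolio cost Δ·126+B reproduces V0=45.4622.

(0,0): Delta=-0.7147 Bond=135.5090
(1,0): Delta=-1.0000 Bond=166.0136
(1,1): Delta=-0.6474 Bond=131.9410
(2,0): Delta=-1.0000 Bond=174.3143
(2,1): Delta=-1.0000 Bond=174.3143
(2,2): Delta=-0.5642 Bond=122.9433
V0=45.4622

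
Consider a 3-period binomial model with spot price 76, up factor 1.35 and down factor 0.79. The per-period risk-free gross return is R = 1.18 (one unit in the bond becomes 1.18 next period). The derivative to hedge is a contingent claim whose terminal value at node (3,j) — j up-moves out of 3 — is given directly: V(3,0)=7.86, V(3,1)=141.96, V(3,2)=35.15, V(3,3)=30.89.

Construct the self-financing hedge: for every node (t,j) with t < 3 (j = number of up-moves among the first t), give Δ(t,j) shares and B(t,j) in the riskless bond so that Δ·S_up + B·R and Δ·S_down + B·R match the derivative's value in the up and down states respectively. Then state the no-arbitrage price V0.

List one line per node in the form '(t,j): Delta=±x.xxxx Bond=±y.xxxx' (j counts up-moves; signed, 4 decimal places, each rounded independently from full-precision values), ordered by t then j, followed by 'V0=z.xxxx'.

The replicating-portfolio and risk-neutral prices coincide; use p* = (1.18−0.79)/(1.35−0.79) = 0.6964 for the latter.
At expiry t=3: V(3,0)=7.8600, V(3,1)=141.9600, V(3,2)=35.1500, V(3,3)=30.8900
Node (2,0) S=47.4316: V=(p*·141.9600+(1−p*)·7.8600)/1.18=85.8060; Δ=(141.9600−7.8600)/(64.0327−37.4710)=5.0486; B=V−Δ·S=-153.6583
Node (2,1) S=81.0540: V=(p*·35.1500+(1−p*)·141.9600)/1.18=57.2665; Δ=(35.1500−141.9600)/(109.4229−64.0327)=-2.3531; B=V−Δ·S=247.9986
Node (2,2) S=138.5100: V=(p*·30.8900+(1−p*)·35.1500)/1.18=27.2739; Δ=(30.8900−35.1500)/(186.9885−109.4229)=-0.0549; B=V−Δ·S=34.8811
Node (1,0) S=60.0400: V=(p*·57.2665+(1−p*)·85.8060)/1.18=55.8731; Δ=(57.2665−85.8060)/(81.0540−47.4316)=-0.8488; B=V−Δ·S=106.8365
Node (1,1) S=102.6000: V=(p*·27.2739+(1−p*)·57.2665)/1.18=30.8295; Δ=(27.2739−57.2665)/(138.5100−81.0540)=-0.5220; B=V−Δ·S=84.3877
Node (0,0) S=76.0000: V=(p*·30.8295+(1−p*)·55.8731)/1.18=32.5695; Δ=(30.8295−55.8731)/(102.6000−60.0400)=-0.5884; B=V−Δ·S=77.2903
Self-financing check: at every node Δ·S+B equals the discounted successor values.

(0,0): Delta=-0.5884 Bond=77.2903
(1,0): Delta=-0.8488 Bond=106.8365
(1,1): Delta=-0.5220 Bond=84.3877
(2,0): Delta=5.0486 Bond=-153.6583
(2,1): Delta=-2.3531 Bond=247.9986
(2,2): Delta=-0.0549 Bond=34.8811
V0=32.5695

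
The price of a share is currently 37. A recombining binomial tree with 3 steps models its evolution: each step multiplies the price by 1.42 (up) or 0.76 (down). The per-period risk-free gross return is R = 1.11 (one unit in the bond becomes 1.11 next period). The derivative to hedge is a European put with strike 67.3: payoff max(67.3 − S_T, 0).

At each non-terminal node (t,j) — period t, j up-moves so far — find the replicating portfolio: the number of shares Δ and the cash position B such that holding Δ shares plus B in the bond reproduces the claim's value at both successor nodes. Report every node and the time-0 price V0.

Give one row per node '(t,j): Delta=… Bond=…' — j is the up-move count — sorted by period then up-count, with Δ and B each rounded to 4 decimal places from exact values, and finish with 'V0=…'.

The replicating-portfolio and risk-neutral prices coincide; use p* = (1.11−0.76)/(1.42−0.76) = 0.5303 for the latter.
Terminal payoffs: V(3,0)=51.0579, V(3,1)=36.9529, V(3,2)=10.5988, V(3,3)=0.0000
Node (2,0) S=21.3712: V=(p*·36.9529+(1−p*)·51.0579)/1.11=39.2594; Δ=(36.9529−51.0579)/(30.3471−16.2421)=-1.0000; B=V−Δ·S=60.6306
Node (2,1) S=39.9304: V=(p*·10.5988+(1−p*)·36.9529)/1.11=20.7002; Δ=(10.5988−36.9529)/(56.7012−30.3471)=-1.0000; B=V−Δ·S=60.6306
Node (2,2) S=74.6068: V=(p*·0.0000+(1−p*)·10.5988)/1.11=4.4849; Δ=(0.0000−10.5988)/(105.9417−56.7012)=-0.2152; B=V−Δ·S=20.5437
Node (1,0) S=28.1200: V=(p*·20.7002+(1−p*)·39.2594)/1.11=26.5022; Δ=(20.7002−39.2594)/(39.9304−21.3712)=-1.0000; B=V−Δ·S=54.6222
Node (1,1) S=52.5400: V=(p*·4.4849+(1−p*)·20.7002)/1.11=10.9020; Δ=(4.4849−20.7002)/(74.6068−39.9304)=-0.4676; B=V−Δ·S=35.4707
Node (0,0) S=37.0000: V=(p*·10.9020+(1−p*)·26.5022)/1.11=16.4228; Δ=(10.9020−26.5022)/(52.5400−28.1200)=-0.6388; B=V−Δ·S=40.0595
Self-financing check: at every node Δ·S+B equals the discounted successor values.

(0,0): Delta=-0.6388 Bond=40.0595
(1,0): Delta=-1.0000 Bond=54.6222
(1,1): Delta=-0.4676 Bond=35.4707
(2,0): Delta=-1.0000 Bond=60.6306
(2,1): Delta=-1.0000 Bond=60.6306
(2,2): Delta=-0.2152 Bond=20.5437
V0=16.4228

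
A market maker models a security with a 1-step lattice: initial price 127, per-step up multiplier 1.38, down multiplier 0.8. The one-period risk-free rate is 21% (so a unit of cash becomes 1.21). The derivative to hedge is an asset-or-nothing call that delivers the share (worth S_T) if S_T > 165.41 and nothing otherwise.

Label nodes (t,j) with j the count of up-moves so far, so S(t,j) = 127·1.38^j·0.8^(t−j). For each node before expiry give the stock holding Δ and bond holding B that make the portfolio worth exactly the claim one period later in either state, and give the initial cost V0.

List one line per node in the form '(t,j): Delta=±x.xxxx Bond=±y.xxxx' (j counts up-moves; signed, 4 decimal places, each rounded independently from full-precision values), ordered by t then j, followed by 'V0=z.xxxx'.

(0,0): Delta=2.3793 Bond=-199.7834
V0=102.3890

No-arbitrage ⇒ martingale measure with p* = (R−d)/(u−d) = 0.7069.
Payoff layer (t=1): V(1,0)=0.0000, V(1,1)=175.2600
  t=0,j=0: stock 127.0000 → up 175.2600 (V=175.2600), down 101.6000 (V=0.0000). Price 102.3890; hedge Δ=2.3793, bond B=-199.7834.
Each (Δ,B) replicates both successor values, so the strategy is self-financing and V0 is arbitrage-free.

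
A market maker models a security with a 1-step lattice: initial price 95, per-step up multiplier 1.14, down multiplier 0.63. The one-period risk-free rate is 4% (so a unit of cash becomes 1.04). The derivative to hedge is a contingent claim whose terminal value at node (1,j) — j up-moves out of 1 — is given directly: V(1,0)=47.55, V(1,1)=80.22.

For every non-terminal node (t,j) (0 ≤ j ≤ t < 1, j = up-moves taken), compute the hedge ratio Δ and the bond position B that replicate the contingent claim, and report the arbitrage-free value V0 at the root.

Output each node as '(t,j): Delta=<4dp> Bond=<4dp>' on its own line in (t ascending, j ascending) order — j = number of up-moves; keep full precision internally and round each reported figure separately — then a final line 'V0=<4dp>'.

No-arbitrage ⇒ martingale measure with p* = (R−d)/(u−d) = 0.8039.
Terminal payoffs: V(1,0)=47.5500, V(1,1)=80.2200
Node (0,0) S=95.0000: V=(p*·80.2200+(1−p*)·47.5500)/1.04=70.9751; Δ=(80.2200−47.5500)/(108.3000−59.8500)=0.6743; B=V−Δ·S=6.9163
The time-0 hedge costs 70.9751, which is the no-arbitrage price.

(0,0): Delta=0.6743 Bond=6.9163
V0=70.9751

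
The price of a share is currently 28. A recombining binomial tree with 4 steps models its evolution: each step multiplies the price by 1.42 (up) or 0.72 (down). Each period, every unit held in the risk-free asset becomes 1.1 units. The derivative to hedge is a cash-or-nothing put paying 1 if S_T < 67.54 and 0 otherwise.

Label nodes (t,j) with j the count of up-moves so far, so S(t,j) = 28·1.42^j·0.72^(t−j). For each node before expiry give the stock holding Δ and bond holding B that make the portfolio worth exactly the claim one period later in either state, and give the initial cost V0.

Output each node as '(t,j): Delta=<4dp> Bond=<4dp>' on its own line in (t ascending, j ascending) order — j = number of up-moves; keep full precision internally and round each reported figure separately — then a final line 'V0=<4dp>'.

(0,0): Delta=-0.0061 Bond=0.7954
(1,0): Delta=0.0000 Bond=0.7513
(1,1): Delta=-0.0088 Bond=0.9790
(2,0): Delta=0.0000 Bond=0.8264
(2,1): Delta=0.0000 Bond=0.8264
(2,2): Delta=-0.0125 Bond=1.2879
(3,0): Delta=0.0000 Bond=0.9091
(3,1): Delta=0.0000 Bond=0.9091
(3,2): Delta=0.0000 Bond=0.9091
(3,3): Delta=-0.0178 Bond=1.8442
V0=0.6237

Risk-neutral probability p* = (R−d)/(u−d) = (1.1−0.72)/(1.42−0.72) = 0.5429.
Terminal payoffs: V(4,0)=1.0000, V(4,1)=1.0000, V(4,2)=1.0000, V(4,3)=1.0000, V(4,4)=0.0000
(3,0): S=10.4509. Δ = (V_up−V_dn)/(S_up−S_dn) = (1.0000−1.0000)/(14.8403−7.5247) = 0.0000. V = [p*·1.0000 + (1−p*)·1.0000]/1.1 = 0.9091. B = V − Δ·S = 0.9091.
(3,1): S=20.6116. Δ = (V_up−V_dn)/(S_up−S_dn) = (1.0000−1.0000)/(29.2684−14.8403) = 0.0000. V = [p*·1.0000 + (1−p*)·1.0000]/1.1 = 0.9091. B = V − Δ·S = 0.9091.
(3,2): S=40.6506. Δ = (V_up−V_dn)/(S_up−S_dn) = (1.0000−1.0000)/(57.7239−29.2684) = 0.0000. V = [p*·1.0000 + (1−p*)·1.0000]/1.1 = 0.9091. B = V − Δ·S = 0.9091.
(3,3): S=80.1721. Δ = (V_up−V_dn)/(S_up−S_dn) = (0.0000−1.0000)/(113.8443−57.7239) = -0.0178. V = [p*·0.0000 + (1−p*)·1.0000]/1.1 = 0.4156. B = V − Δ·S = 1.8442.
(2,0): S=14.5152. Δ = (V_up−V_dn)/(S_up−S_dn) = (0.9091−0.9091)/(20.6116−10.4509) = 0.0000. V = [p*·0.9091 + (1−p*)·0.9091]/1.1 = 0.8264. B = V − Δ·S = 0.8264.
(2,1): S=28.6272. Δ = (V_up−V_dn)/(S_up−S_dn) = (0.9091−0.9091)/(40.6506−20.6116) = 0.0000. V = [p*·0.9091 + (1−p*)·0.9091]/1.1 = 0.8264. B = V − Δ·S = 0.8264.
(2,2): S=56.4592. Δ = (V_up−V_dn)/(S_up−S_dn) = (0.4156−0.9091)/(80.1721−40.6506) = -0.0125. V = [p*·0.4156 + (1−p*)·0.9091]/1.1 = 0.5829. B = V − Δ·S = 1.2879.
(1,0): S=20.1600. Δ = (V_up−V_dn)/(S_up−S_dn) = (0.8264−0.8264)/(28.6272−14.5152) = 0.0000. V = [p*·0.8264 + (1−p*)·0.8264]/1.1 = 0.7513. B = V − Δ·S = 0.7513.
(1,1): S=39.7600. Δ = (V_up−V_dn)/(S_up−S_dn) = (0.5829−0.8264)/(56.4592−28.6272) = -0.0088. V = [p*·0.5829 + (1−p*)·0.8264]/1.1 = 0.6311. B = V − Δ·S = 0.9790.
(0,0): S=28.0000. Δ = (V_up−V_dn)/(S_up−S_dn) = (0.6311−0.7513)/(39.7600−20.1600) = -0.0061. V = [p*·0.6311 + (1−p*)·0.7513]/1.1 = 0.6237. B = V − Δ·S = 0.7954.
Each (Δ,B) replicates both successor values, so the strategy is self-financing and V0 is arbitrage-free.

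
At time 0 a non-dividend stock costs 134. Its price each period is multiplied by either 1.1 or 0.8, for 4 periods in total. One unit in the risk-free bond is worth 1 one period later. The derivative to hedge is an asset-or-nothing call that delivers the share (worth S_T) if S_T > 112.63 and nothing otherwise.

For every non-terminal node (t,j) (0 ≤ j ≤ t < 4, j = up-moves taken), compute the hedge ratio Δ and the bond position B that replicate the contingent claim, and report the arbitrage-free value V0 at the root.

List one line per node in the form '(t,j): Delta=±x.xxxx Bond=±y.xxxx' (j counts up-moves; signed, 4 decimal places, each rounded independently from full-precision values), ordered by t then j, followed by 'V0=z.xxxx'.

(0,0): Delta=1.9719 Bond=-169.1060
(1,0): Delta=1.9719 Bond=-169.1060
(1,1): Delta=1.9719 Bond=-169.1060
(2,0): Delta=0.0000 Bond=0.0000
(2,1): Delta=2.6889 Bond=-253.6590
(2,2): Delta=1.7111 Bond=-126.8295
(3,0): Delta=0.0000 Bond=0.0000
(3,1): Delta=0.0000 Bond=0.0000
(3,2): Delta=3.6667 Bond=-380.4885
(3,3): Delta=1.0000 Bond=0.0000
V0=95.1221

The replicating-portfolio and risk-neutral prices coincide; use p* = (1−0.8)/(1.1−0.8) = 0.6667 for the latter.
Terminal payoffs: V(4,0)=0.0000, V(4,1)=0.0000, V(4,2)=0.0000, V(4,3)=142.6832, V(4,4)=196.1894
(3,0): S=68.6080. Δ = (V_up−V_dn)/(S_up−S_dn) = (0.0000−0.0000)/(75.4688−54.8864) = 0.0000. V = [p*·0.0000 + (1−p*)·0.0000]/1 = 0.0000. B = V − Δ·S = 0.0000.
(3,1): S=94.3360. Δ = (V_up−V_dn)/(S_up−S_dn) = (0.0000−0.0000)/(103.7696−75.4688) = 0.0000. V = [p*·0.0000 + (1−p*)·0.0000]/1 = 0.0000. B = V − Δ·S = 0.0000.
(3,2): S=129.7120. Δ = (V_up−V_dn)/(S_up−S_dn) = (142.6832−0.0000)/(142.6832−103.7696) = 3.6667. V = [p*·142.6832 + (1−p*)·0.0000]/1 = 95.1221. B = V − Δ·S = -380.4885.
(3,3): S=178.3540. Δ = (V_up−V_dn)/(S_up−S_dn) = (196.1894−142.6832)/(196.1894−142.6832) = 1.0000. V = [p*·196.1894 + (1−p*)·142.6832]/1 = 178.3540. B = V − Δ·S = 0.0000.
(2,0): S=85.7600. Δ = (V_up−V_dn)/(S_up−S_dn) = (0.0000−0.0000)/(94.3360−68.6080) = 0.0000. V = [p*·0.0000 + (1−p*)·0.0000]/1 = 0.0000. B = V − Δ·S = 0.0000.
(2,1): S=117.9200. Δ = (V_up−V_dn)/(S_up−S_dn) = (95.1221−0.0000)/(129.7120−94.3360) = 2.6889. V = [p*·95.1221 + (1−p*)·0.0000]/1 = 63.4148. B = V − Δ·S = -253.6590.
(2,2): S=162.1400. Δ = (V_up−V_dn)/(S_up−S_dn) = (178.3540−95.1221)/(178.3540−129.7120) = 1.7111. V = [p*·178.3540 + (1−p*)·95.1221]/1 = 150.6100. B = V − Δ·S = -126.8295.
(1,0): S=107.2000. Δ = (V_up−V_dn)/(S_up−S_dn) = (63.4148−0.0000)/(117.9200−85.7600) = 1.9719. V = [p*·63.4148 + (1−p*)·0.0000]/1 = 42.2765. B = V − Δ·S = -169.1060.
(1,1): S=147.4000. Δ = (V_up−V_dn)/(S_up−S_dn) = (150.6100−63.4148)/(162.1400−117.9200) = 1.9719. V = [p*·150.6100 + (1−p*)·63.4148]/1 = 121.5449. B = V − Δ·S = -169.1060.
(0,0): S=134.0000. Δ = (V_up−V_dn)/(S_up−S_dn) = (121.5449−42.2765)/(147.4000−107.2000) = 1.9719. V = [p*·121.5449 + (1−p*)·42.2765]/1 = 95.1221. B = V − Δ·S = -169.1060.
Each (Δ,B) replicates both successor values, so the strategy is self-financing and V0 is arbitrage-free.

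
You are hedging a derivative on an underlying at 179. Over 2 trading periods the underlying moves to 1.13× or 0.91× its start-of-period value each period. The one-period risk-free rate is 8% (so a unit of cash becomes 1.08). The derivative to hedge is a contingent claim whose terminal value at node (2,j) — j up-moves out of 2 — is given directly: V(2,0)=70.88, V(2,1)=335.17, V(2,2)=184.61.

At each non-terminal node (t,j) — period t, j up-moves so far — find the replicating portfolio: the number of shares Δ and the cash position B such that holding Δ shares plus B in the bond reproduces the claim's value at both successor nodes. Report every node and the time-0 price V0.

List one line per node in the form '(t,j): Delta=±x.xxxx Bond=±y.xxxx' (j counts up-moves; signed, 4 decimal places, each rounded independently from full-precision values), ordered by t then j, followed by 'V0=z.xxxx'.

The replicating-portfolio and risk-neutral prices coincide; use p* = (1.08−0.91)/(1.13−0.91) = 0.7727 for the latter.
Payoff layer (t=2): V(2,0)=70.8800, V(2,1)=335.1700, V(2,2)=184.6100
Node (1,0) S=162.8900: V=(p*·335.1700+(1−p*)·70.8800)/1.08=254.7260; Δ=(335.1700−70.8800)/(184.0657−148.2299)=7.3750; B=V−Δ·S=-946.5922
Node (1,1) S=202.2700: V=(p*·184.6100+(1−p*)·335.1700)/1.08=202.6187; Δ=(184.6100−335.1700)/(228.5651−184.0657)=-3.3834; B=V−Δ·S=886.9823
Node (0,0) S=179.0000: V=(p*·202.6187+(1−p*)·254.7260)/1.08=198.5752; Δ=(202.6187−254.7260)/(202.2700−162.8900)=-1.3232; B=V−Δ·S=435.4267
Root portfolio cost Δ·179+B reproduces V0=198.5752.

(0,0): Delta=-1.3232 Bond=435.4267
(1,0): Delta=7.3750 Bond=-946.5922
(1,1): Delta=-3.3834 Bond=886.9823
V0=198.5752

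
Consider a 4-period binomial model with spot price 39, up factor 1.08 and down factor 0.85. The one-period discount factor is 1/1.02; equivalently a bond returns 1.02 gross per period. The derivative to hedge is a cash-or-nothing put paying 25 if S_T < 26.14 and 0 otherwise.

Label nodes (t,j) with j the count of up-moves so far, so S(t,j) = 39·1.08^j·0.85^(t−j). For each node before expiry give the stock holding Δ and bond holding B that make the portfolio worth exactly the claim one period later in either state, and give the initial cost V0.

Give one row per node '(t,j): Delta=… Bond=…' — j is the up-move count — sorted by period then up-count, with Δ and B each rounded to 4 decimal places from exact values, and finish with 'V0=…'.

(0,0): Delta=-0.3963 Bond=16.7753
(1,0): Delta=-1.2154 Bond=44.2621
(1,1): Delta=-0.1688 Bond=7.5280
(2,0): Delta=-2.7953 Bond=89.6667
(2,1): Delta=-0.7765 Bond=29.4347
(2,2): Delta=0.0000 Bond=0.0000
(3,0): Delta=0.0000 Bond=24.5098
(3,1): Delta=-3.5718 Bond=115.0895
(3,2): Delta=0.0000 Bond=0.0000
(3,3): Delta=0.0000 Bond=0.0000
V0=1.3192

Under the risk-neutral measure, an up-move has probability p* = (R−d)/(u−d) = 0.7391 and values discount at R = 1.02.
Terminal payoffs: V(4,0)=25.0000, V(4,1)=25.0000, V(4,2)=0.0000, V(4,3)=0.0000, V(4,4)=0.0000
Node (3,0) S=23.9509: V=(p*·25.0000+(1−p*)·25.0000)/1.02=24.5098; Δ=(25.0000−25.0000)/(25.8669−20.3582)=0.0000; B=V−Δ·S=24.5098
Node (3,1) S=30.4317: V=(p*·0.0000+(1−p*)·25.0000)/1.02=6.3939; Δ=(0.0000−25.0000)/(32.8662−25.8669)=-3.5718; B=V−Δ·S=115.0895
Node (3,2) S=38.6662: V=(p*·0.0000+(1−p*)·0.0000)/1.02=0.0000; Δ=(0.0000−0.0000)/(41.7595−32.8662)=0.0000; B=V−Δ·S=0.0000
Node (3,3) S=49.1288: V=(p*·0.0000+(1−p*)·0.0000)/1.02=0.0000; Δ=(0.0000−0.0000)/(53.0591−41.7595)=0.0000; B=V−Δ·S=0.0000
Node (2,0) S=28.1775: V=(p*·6.3939+(1−p*)·24.5098)/1.02=10.9017; Δ=(6.3939−24.5098)/(30.4317−23.9509)=-2.7953; B=V−Δ·S=89.6667
Node (2,1) S=35.8020: V=(p*·0.0000+(1−p*)·6.3939)/1.02=1.6353; Δ=(0.0000−6.3939)/(38.6662−30.4317)=-0.7765; B=V−Δ·S=29.4347
Node (2,2) S=45.4896: V=(p*·0.0000+(1−p*)·0.0000)/1.02=0.0000; Δ=(0.0000−0.0000)/(49.1288−38.6662)=0.0000; B=V−Δ·S=0.0000
Node (1,0) S=33.1500: V=(p*·1.6353+(1−p*)·10.9017)/1.02=3.9731; Δ=(1.6353−10.9017)/(35.8020−28.1775)=-1.2154; B=V−Δ·S=44.2621
Node (1,1) S=42.1200: V=(p*·0.0000+(1−p*)·1.6353)/1.02=0.4182; Δ=(0.0000−1.6353)/(45.4896−35.8020)=-0.1688; B=V−Δ·S=7.5280
Node (0,0) S=39.0000: V=(p*·0.4182+(1−p*)·3.9731)/1.02=1.3192; Δ=(0.4182−3.9731)/(42.1200−33.1500)=-0.3963; B=V−Δ·S=16.7753
Self-financing check: at every node Δ·S+B equals the discounted successor values.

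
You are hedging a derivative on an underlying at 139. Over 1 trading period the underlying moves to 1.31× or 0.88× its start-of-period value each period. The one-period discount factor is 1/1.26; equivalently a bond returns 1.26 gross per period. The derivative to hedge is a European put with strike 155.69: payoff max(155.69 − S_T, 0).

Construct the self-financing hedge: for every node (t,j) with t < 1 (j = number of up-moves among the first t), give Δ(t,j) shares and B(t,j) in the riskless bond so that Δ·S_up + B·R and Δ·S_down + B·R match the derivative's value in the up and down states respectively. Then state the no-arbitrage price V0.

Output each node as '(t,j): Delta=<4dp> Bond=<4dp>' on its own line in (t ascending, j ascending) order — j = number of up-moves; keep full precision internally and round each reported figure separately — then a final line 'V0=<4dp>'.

(0,0): Delta=-0.5583 Bond=80.6842
V0=3.0795

Since d<R<u, set p* = (R−d)/(u−d) = 0.8837; price each node as the discounted p*-expectation of its children.
Payoff layer (t=1): V(1,0)=33.3700, V(1,1)=0.0000
  t=0,j=0: stock 139.0000 → up 182.0900 (V=0.0000), down 122.3200 (V=33.3700). Price 3.0795; hedge Δ=-0.5583, bond B=80.6842.
Check: Δ(0,0)·S0 + B(0,0) = 3.0795 = V0.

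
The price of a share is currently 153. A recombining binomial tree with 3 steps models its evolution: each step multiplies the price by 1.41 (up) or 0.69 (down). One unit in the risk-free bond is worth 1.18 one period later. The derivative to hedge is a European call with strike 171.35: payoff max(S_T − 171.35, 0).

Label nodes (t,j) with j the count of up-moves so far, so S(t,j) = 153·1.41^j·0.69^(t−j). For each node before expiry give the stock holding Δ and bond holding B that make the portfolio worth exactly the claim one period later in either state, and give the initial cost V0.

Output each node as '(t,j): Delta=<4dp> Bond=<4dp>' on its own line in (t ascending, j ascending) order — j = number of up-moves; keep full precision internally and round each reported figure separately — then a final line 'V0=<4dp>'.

(0,0): Delta=0.7705 Bond=-58.0744
(1,0): Delta=0.2924 Bond=-18.0492
(1,1): Delta=0.8804 Bond=-92.2218
(2,0): Delta=0.0000 Bond=0.0000
(2,1): Delta=0.3595 Bond=-31.2950
(2,2): Delta=1.0000 Bond=-145.2119
V0=59.8174

Risk-neutral probability p* = (R−d)/(u−d) = (1.18−0.69)/(1.41−0.69) = 0.6806.
Terminal values V(3,·): V(3,0)=0.0000, V(3,1)=0.0000, V(3,2)=38.5337, V(3,3)=257.5428
(2,0): S=72.8433. Δ = (V_up−V_dn)/(S_up−S_dn) = (0.0000−0.0000)/(102.7091−50.2619) = 0.0000. V = [p*·0.0000 + (1−p*)·0.0000]/1.18 = 0.0000. B = V − Δ·S = 0.0000.
(2,1): S=148.8537. Δ = (V_up−V_dn)/(S_up−S_dn) = (38.5337−0.0000)/(209.8837−102.7091) = 0.3595. V = [p*·38.5337 + (1−p*)·0.0000]/1.18 = 22.2240. B = V − Δ·S = -31.2950.
(2,2): S=304.1793. Δ = (V_up−V_dn)/(S_up−S_dn) = (257.5428−38.5337)/(428.8928−209.8837) = 1.0000. V = [p*·257.5428 + (1−p*)·38.5337]/1.18 = 158.9674. B = V − Δ·S = -145.2119.
(1,0): S=105.5700. Δ = (V_up−V_dn)/(S_up−S_dn) = (22.2240−0.0000)/(148.8537−72.8433) = 0.2924. V = [p*·22.2240 + (1−p*)·0.0000]/1.18 = 12.8175. B = V − Δ·S = -18.0492.
(1,1): S=215.7300. Δ = (V_up−V_dn)/(S_up−S_dn) = (158.9674−22.2240)/(304.1793−148.8537) = 0.8804. V = [p*·158.9674 + (1−p*)·22.2240]/1.18 = 97.6996. B = V − Δ·S = -92.2218.
(0,0): S=153.0000. Δ = (V_up−V_dn)/(S_up−S_dn) = (97.6996−12.8175)/(215.7300−105.5700) = 0.7705. V = [p*·97.6996 + (1−p*)·12.8175]/1.18 = 59.8174. B = V − Δ·S = -58.0744.
The time-0 hedge costs 59.8174, which is the no-arbitrage price.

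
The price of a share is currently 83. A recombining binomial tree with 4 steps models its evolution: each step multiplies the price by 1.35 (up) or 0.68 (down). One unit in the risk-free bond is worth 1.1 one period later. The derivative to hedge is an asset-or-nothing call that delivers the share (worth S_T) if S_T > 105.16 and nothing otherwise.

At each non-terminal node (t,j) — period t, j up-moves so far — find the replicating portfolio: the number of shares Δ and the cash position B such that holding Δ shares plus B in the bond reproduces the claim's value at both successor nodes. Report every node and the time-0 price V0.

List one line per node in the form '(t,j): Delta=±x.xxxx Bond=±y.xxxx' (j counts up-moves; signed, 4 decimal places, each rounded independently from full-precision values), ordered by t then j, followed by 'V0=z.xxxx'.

(0,0): Delta=1.2806 Bond=-42.3435
(1,0): Delta=1.1926 Bond=-41.6096
(1,1): Delta=1.3070 Bond=-49.5352
(2,0): Delta=0.0000 Bond=0.0000
(2,1): Delta=1.5502 Bond=-73.0149
(2,2): Delta=1.2341 Bond=-43.4613
(3,0): Delta=0.0000 Bond=0.0000
(3,1): Delta=0.0000 Bond=0.0000
(3,2): Delta=2.0149 Bond=-128.1238
(3,3): Delta=1.0000 Bond=0.0000
V0=63.9475

Since d<R<u, set p* = (R−d)/(u−d) = 0.6269; price each node as the discounted p*-expectation of its children.
Terminal payoffs: V(4,0)=0.0000, V(4,1)=0.0000, V(4,2)=0.0000, V(4,3)=138.8636, V(4,4)=275.6850
  t=3,j=0: stock 26.0979 → up 35.2321 (V=0.0000), down 17.7465 (V=0.0000). Price 0.0000; hedge Δ=0.0000, bond B=0.0000.
  t=3,j=1: stock 51.8119 → up 69.9461 (V=0.0000), down 35.2321 (V=0.0000). Price 0.0000; hedge Δ=0.0000, bond B=0.0000.
  t=3,j=2: stock 102.8619 → up 138.8636 (V=138.8636), down 69.9461 (V=0.0000). Price 79.1353; hedge Δ=2.0149, bond B=-128.1238.
  t=3,j=3: stock 204.2111 → up 275.6850 (V=275.6850), down 138.8636 (V=138.8636). Price 204.2111; hedge Δ=1.0000, bond B=0.0000.
  t=2,j=0: stock 38.3792 → up 51.8119 (V=0.0000), down 26.0979 (V=0.0000). Price 0.0000; hedge Δ=0.0000, bond B=0.0000.
  t=2,j=1: stock 76.1940 → up 102.8619 (V=79.1353), down 51.8119 (V=0.0000). Price 45.0974; hedge Δ=1.5502, bond B=-73.0149.
  t=2,j=2: stock 151.2675 → up 204.2111 (V=204.2111), down 102.8619 (V=79.1353). Price 143.2191; hedge Δ=1.2341, bond B=-43.4613.
  t=1,j=0: stock 56.4400 → up 76.1940 (V=45.0974), down 38.3792 (V=0.0000). Price 25.7000; hedge Δ=1.1926, bond B=-41.6096.
  t=1,j=1: stock 112.0500 → up 151.2675 (V=143.2191), down 76.1940 (V=45.0974). Price 96.9150; hedge Δ=1.3070, bond B=-49.5352.
  t=0,j=0: stock 83.0000 → up 112.0500 (V=96.9150), down 56.4400 (V=25.7000). Price 63.9475; hedge Δ=1.2806, bond B=-42.3435.
Self-financing check: at every node Δ·S+B equals the discounted successor values.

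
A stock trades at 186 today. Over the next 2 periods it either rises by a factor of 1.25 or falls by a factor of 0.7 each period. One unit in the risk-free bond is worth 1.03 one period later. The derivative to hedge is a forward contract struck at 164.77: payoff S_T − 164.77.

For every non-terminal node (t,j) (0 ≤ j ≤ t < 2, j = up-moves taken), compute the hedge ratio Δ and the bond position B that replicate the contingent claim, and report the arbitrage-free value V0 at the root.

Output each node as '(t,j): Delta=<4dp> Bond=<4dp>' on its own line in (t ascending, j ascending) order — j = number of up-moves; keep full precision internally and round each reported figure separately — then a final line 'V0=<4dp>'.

(0,0): Delta=1.0000 Bond=-155.3115
(1,0): Delta=1.0000 Bond=-159.9709
(1,1): Delta=1.0000 Bond=-159.9709
V0=30.6885

Risk-neutral probability p* = (R−d)/(u−d) = (1.03−0.7)/(1.25−0.7) = 0.6000.
Terminal payoffs: V(2,0)=-73.6300, V(2,1)=-2.0200, V(2,2)=125.8550
(1,0): S=130.2000. Δ = (V_up−V_dn)/(S_up−S_dn) = (-2.0200−-73.6300)/(162.7500−91.1400) = 1.0000. V = [p*·-2.0200 + (1−p*)·-73.6300]/1.03 = -29.7709. B = V − Δ·S = -159.9709.
(1,1): S=232.5000. Δ = (V_up−V_dn)/(S_up−S_dn) = (125.8550−-2.0200)/(290.6250−162.7500) = 1.0000. V = [p*·125.8550 + (1−p*)·-2.0200]/1.03 = 72.5291. B = V − Δ·S = -159.9709.
(0,0): S=186.0000. Δ = (V_up−V_dn)/(S_up−S_dn) = (72.5291−-29.7709)/(232.5000−130.2000) = 1.0000. V = [p*·72.5291 + (1−p*)·-29.7709]/1.03 = 30.6885. B = V − Δ·S = -155.3115.
Self-financing check: at every node Δ·S+B equals the discounted successor values.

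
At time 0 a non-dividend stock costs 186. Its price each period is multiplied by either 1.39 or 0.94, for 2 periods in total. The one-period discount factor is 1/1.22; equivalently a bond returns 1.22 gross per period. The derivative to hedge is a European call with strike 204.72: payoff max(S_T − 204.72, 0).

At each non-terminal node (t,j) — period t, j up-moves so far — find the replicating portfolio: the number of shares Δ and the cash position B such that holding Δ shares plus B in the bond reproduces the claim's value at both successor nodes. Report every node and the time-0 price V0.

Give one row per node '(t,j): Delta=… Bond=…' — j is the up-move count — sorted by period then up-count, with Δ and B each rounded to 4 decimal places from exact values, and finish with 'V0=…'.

No-arbitrage ⇒ martingale measure with p* = (R−d)/(u−d) = 0.6222.
At expiry t=2: V(2,0)=0.0000, V(2,1)=38.3076, V(2,2)=154.6506
  t=1,j=0: stock 174.8400 → up 243.0276 (V=38.3076), down 164.3496 (V=0.0000). Price 19.5376; hedge Δ=0.4869, bond B=-65.5904.
  t=1,j=1: stock 258.5400 → up 359.3706 (V=154.6506), down 243.0276 (V=38.3076). Price 90.7367; hedge Δ=1.0000, bond B=-167.8033.
  t=0,j=0: stock 186.0000 → up 258.5400 (V=90.7367), down 174.8400 (V=19.5376). Price 52.3273; hedge Δ=0.8506, bond B=-105.8931.
Check: Δ(0,0)·S0 + B(0,0) = 52.3273 = V0.

(0,0): Delta=0.8506 Bond=-105.8931
(1,0): Delta=0.4869 Bond=-65.5904
(1,1): Delta=1.0000 Bond=-167.8033
V0=52.3273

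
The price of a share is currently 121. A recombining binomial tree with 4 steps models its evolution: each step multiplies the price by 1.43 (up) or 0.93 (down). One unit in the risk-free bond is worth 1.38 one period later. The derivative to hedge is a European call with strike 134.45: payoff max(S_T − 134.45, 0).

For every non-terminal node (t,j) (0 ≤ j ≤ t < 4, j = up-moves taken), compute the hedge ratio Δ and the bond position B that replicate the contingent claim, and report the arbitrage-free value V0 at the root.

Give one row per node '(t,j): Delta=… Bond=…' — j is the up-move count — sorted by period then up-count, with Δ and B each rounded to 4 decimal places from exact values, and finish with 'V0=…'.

(0,0): Delta=0.9997 Bond=-37.0372
(1,0): Delta=0.9959 Bond=-50.6810
(1,1): Delta=1.0000 Bond=-51.1592
(2,0): Delta=0.9392 Bond=-64.0015
(2,1): Delta=1.0000 Bond=-70.5997
(2,2): Delta=1.0000 Bond=-70.5997
(3,0): Delta=0.0972 Bond=-6.3724
(3,1): Delta=1.0000 Bond=-97.4275
(3,2): Delta=1.0000 Bond=-97.4275
(3,3): Delta=1.0000 Bond=-97.4275
V0=83.9293

Risk-neutral probability p* = (R−d)/(u−d) = (1.38−0.93)/(1.43−0.93) = 0.9000.
At expiry t=4: V(4,0)=0.0000, V(4,1)=4.7279, V(4,2)=79.5547, V(4,3)=194.6110, V(4,4)=371.5255
Node (3,0) S=97.3272: V=(p*·4.7279+(1−p*)·0.0000)/1.38=3.0834; Δ=(4.7279−0.0000)/(139.1779−90.5143)=0.0972; B=V−Δ·S=-6.3724
Node (3,1) S=149.6536: V=(p*·79.5547+(1−p*)·4.7279)/1.38=52.2261; Δ=(79.5547−4.7279)/(214.0047−139.1779)=1.0000; B=V−Δ·S=-97.4275
Node (3,2) S=230.1126: V=(p*·194.6110+(1−p*)·79.5547)/1.38=132.6851; Δ=(194.6110−79.5547)/(329.0610−214.0047)=1.0000; B=V−Δ·S=-97.4275
Node (3,3) S=353.8290: V=(p*·371.5255+(1−p*)·194.6110)/1.38=256.4015; Δ=(371.5255−194.6110)/(505.9755−329.0610)=1.0000; B=V−Δ·S=-97.4275
Node (2,0) S=104.6529: V=(p*·52.2261+(1−p*)·3.0834)/1.38=34.2839; Δ=(52.2261−3.0834)/(149.6536−97.3272)=0.9392; B=V−Δ·S=-64.0015
Node (2,1) S=160.9179: V=(p*·132.6851+(1−p*)·52.2261)/1.38=90.3182; Δ=(132.6851−52.2261)/(230.1126−149.6536)=1.0000; B=V−Δ·S=-70.5997
Node (2,2) S=247.4329: V=(p*·256.4015+(1−p*)·132.6851)/1.38=176.8332; Δ=(256.4015−132.6851)/(353.8290−230.1126)=1.0000; B=V−Δ·S=-70.5997
Node (1,0) S=112.5300: V=(p*·90.3182+(1−p*)·34.2839)/1.38=61.3875; Δ=(90.3182−34.2839)/(160.9179−104.6529)=0.9959; B=V−Δ·S=-50.6810
Node (1,1) S=173.0300: V=(p*·176.8332+(1−p*)·90.3182)/1.38=121.8708; Δ=(176.8332−90.3182)/(247.4329−160.9179)=1.0000; B=V−Δ·S=-51.1592
Node (0,0) S=121.0000: V=(p*·121.8708+(1−p*)·61.3875)/1.38=83.9293; Δ=(121.8708−61.3875)/(173.0300−112.5300)=0.9997; B=V−Δ·S=-37.0372
Each (Δ,B) replicates both successor values, so the strategy is self-financing and V0 is arbitrage-free.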